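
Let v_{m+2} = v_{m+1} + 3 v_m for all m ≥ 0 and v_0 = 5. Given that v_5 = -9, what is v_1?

-6

Let v_1 = w.
v_2 = 15 + w
v_3 = 15 + 4w
v_4 = 60 + 7w
v_5 = 105 + 19w
So 105 + 19w = -9, giving w = -6.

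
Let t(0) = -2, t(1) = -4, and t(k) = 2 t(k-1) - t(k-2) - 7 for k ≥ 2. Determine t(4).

t(2) = 2(-4) - (-2) - 7 = -13
t(3) = 2(-13) - (-4) - 7 = -29
t(4) = 2(-29) - (-13) - 7 = -52

-52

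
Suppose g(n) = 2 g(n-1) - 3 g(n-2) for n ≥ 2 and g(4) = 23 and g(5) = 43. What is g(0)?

-1

Rearranging, g(n-2) = (g(n) - 2 g(n-1)) / -3.
g(3) = (43 - 2·23) / -3 = -3/-3 = 1
g(2) = (23 - 2·1) / -3 = 21/-3 = -7
g(1) = (1 - 2·(-7)) / -3 = 15/-3 = -5
g(0) = (-7 - 2·(-5)) / -3 = 3/-3 = -1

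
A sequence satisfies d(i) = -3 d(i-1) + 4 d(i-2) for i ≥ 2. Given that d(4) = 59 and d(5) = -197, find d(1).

Rearranging, d(i-2) = (d(i) + 3 d(i-1)) / 4.
d(3) = (-197 + 3*59) / 4 = -20/4 = -5
d(2) = (59 + 3*(-5)) / 4 = 44/4 = 11
d(1) = (-5 + 3*11) / 4 = 28/4 = 7

7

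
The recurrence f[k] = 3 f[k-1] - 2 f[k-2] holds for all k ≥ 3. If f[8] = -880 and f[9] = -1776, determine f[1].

9

Rearranging, f[k-2] = (f[k] - 3 f[k-1]) / -2.
f[7] = (-1776 - 3*(-880)) / -2 = 864/-2 = -432
f[6] = (-880 - 3*(-432)) / -2 = 416/-2 = -208
f[5] = (-432 - 3*(-208)) / -2 = 192/-2 = -96
f[4] = (-208 - 3*(-96)) / -2 = 80/-2 = -40
f[3] = (-96 - 3*(-40)) / -2 = 24/-2 = -12
f[2] = (-40 - 3*(-12)) / -2 = -4/-2 = 2
f[1] = (-12 - 3*2) / -2 = -18/-2 = 9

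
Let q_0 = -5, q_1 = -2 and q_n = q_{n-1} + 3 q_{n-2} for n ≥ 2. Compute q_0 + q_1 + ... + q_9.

-7583

q_2 = (-2) + 3(-5) = -17
q_3 = (-17) + 3(-2) = -23
q_4 = (-23) + 3(-17) = -74
q_5 = (-74) + 3(-23) = -143
q_6 = (-143) + 3(-74) = -365
q_7 = (-365) + 3(-143) = -794
q_8 = (-794) + 3(-365) = -1889
q_9 = (-1889) + 3(-794) = -4271
Sum = (-5) + (-2) + (-17) + (-23) + (-74) + (-143) + (-365) + (-794) + (-1889) + (-4271) = -7583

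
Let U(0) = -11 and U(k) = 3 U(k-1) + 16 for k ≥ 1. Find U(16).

The fixed point is 16/(1 - 3) = -8, so U(k) + 8 = 3(U(k-1) + 8).
Hence U(k) = -3·3^k - 8.
U(16) = -3·3^{16} - 8 = -3·43046721 - 8 = -129140171.

-129140171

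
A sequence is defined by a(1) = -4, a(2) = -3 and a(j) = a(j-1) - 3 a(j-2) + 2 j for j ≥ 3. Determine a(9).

a(3) = (-3) - 3*(-4) + 6 = 15
a(4) = 15 - 3*(-3) + 8 = 32
a(5) = 32 - 3*15 + 10 = -3
a(6) = (-3) - 3*32 + 12 = -87
a(7) = (-87) - 3*(-3) + 14 = -64
a(8) = (-64) - 3*(-87) + 16 = 213
a(9) = 213 - 3*(-64) + 18 = 423

423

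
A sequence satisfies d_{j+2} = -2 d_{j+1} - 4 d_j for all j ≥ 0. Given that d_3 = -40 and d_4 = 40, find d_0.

Rearranging, d_{j-2} = (d_j + 2 d_{j-1}) / -4.
d_2 = (40 + 2(-40)) / -4 = -40/-4 = 10
d_1 = (-40 + 2(10)) / -4 = -20/-4 = 5
d_0 = (10 + 2(5)) / -4 = 20/-4 = -5

-5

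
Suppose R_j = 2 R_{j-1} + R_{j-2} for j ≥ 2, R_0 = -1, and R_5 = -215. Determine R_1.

-7

Let R_1 = v.
R_2 = -1 + 2v
R_3 = -2 + 5v
R_4 = -5 + 12v
R_5 = -12 + 29v
So -12 + 29v = -215, giving v = -7.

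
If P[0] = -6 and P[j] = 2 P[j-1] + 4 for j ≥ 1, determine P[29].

The fixed point is 4/(1 - 2) = -4, so P[j] + 4 = 2(P[j-1] + 4).
Hence P[j] = -2·2^j - 4.
P[29] = -2·2^{29} - 4 = -2·536870912 - 4 = -1073741828.

-1073741828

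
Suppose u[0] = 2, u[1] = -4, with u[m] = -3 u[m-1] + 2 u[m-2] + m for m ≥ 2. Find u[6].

u[2] = -3(-4) + 2(2) + 2 = 18
u[3] = -3(18) + 2(-4) + 3 = -59
u[4] = -3(-59) + 2(18) + 4 = 217
u[5] = -3(217) + 2(-59) + 5 = -764
u[6] = -3(-764) + 2(217) + 6 = 2732

2732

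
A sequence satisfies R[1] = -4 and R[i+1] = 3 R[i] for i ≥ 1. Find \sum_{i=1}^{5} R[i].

-484

R[2] = 3*(-4) = -12
R[3] = 3*(-12) = -36
R[4] = 3*(-36) = -108
R[5] = 3*(-108) = -324
Sum = (-4) + (-12) + (-36) + (-108) + (-324) = -484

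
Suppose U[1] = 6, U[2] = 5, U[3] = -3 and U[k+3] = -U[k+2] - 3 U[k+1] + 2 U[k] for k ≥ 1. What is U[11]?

987

U[4] = -(-3) - 3·5 + 2·6 = 0
U[5] = -0 - 3·(-3) + 2·5 = 19
U[6] = -19 - 3·0 + 2·(-3) = -25
U[7] = -(-25) - 3·19 + 2·0 = -32
U[8] = -(-32) - 3·(-25) + 2·19 = 145
U[9] = -145 - 3·(-32) + 2·(-25) = -99
U[10] = -(-99) - 3·145 + 2·(-32) = -400
U[11] = -(-400) - 3·(-99) + 2·145 = 987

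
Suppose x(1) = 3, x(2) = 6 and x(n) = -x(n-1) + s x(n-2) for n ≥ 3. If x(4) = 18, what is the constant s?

x(3) = -6 + 3s
x(4) = 6 + 3s
So 6 + 3s = 18, giving s = 4.

4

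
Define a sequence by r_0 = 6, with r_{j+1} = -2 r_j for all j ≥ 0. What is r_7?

-768

r_1 = -2*6 = -12
r_2 = -2*(-12) = 24
r_3 = -2*24 = -48
r_4 = -2*(-48) = 96
r_5 = -2*96 = -192
r_6 = -2*(-192) = 384
r_7 = -2*384 = -768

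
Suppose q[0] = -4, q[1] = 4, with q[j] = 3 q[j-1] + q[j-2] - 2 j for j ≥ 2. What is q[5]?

q[2] = 3*4 + (-4) - 4 = 4
q[3] = 3*4 + 4 - 6 = 10
q[4] = 3*10 + 4 - 8 = 26
q[5] = 3*26 + 10 - 10 = 78

78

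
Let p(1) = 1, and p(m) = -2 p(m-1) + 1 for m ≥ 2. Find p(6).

p(2) = -2(1) + 1 = -1
p(3) = -2(-1) + 1 = 3
p(4) = -2(3) + 1 = -5
p(5) = -2(-5) + 1 = 11
p(6) = -2(11) + 1 = -21

-21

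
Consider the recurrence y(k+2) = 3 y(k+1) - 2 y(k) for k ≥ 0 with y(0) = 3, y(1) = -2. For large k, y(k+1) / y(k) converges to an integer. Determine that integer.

The characteristic equation is r^2 - 3r + 2 = 0, which factors as (r - 2)(r - 1) = 0.
So the roots are 2 and 1. Since |2| > |1| and the coefficient of 2^k is non-zero, the ratio tends to 2.

2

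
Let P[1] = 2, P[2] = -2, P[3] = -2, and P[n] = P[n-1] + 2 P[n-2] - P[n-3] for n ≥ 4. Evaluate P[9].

P[4] = (-2) + 2*(-2) - 2 = -8
P[5] = (-8) + 2*(-2) - (-2) = -10
P[6] = (-10) + 2*(-8) - (-2) = -24
P[7] = (-24) + 2*(-10) - (-8) = -36
P[8] = (-36) + 2*(-24) - (-10) = -74
P[9] = (-74) + 2*(-36) - (-24) = -122

-122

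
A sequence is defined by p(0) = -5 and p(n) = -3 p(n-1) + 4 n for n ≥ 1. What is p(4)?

p(1) = -3*(-5) + 4 = 19
p(2) = -3*19 + 8 = -49
p(3) = -3*(-49) + 12 = 159
p(4) = -3*159 + 16 = -461

-461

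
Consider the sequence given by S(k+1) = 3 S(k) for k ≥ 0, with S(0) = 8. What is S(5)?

1944

S(1) = 3*8 = 24
S(2) = 3*24 = 72
S(3) = 3*72 = 216
S(4) = 3*216 = 648
S(5) = 3*648 = 1944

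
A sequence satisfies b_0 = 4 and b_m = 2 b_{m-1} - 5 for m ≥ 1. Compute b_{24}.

-16777211

The fixed point is -5/(1 - 2) = 5, so b_m - 5 = 2(b_{m-1} - 5).
Hence b_m = -1·2^m + 5.
b_{24} = -1·2^{24} + 5 = -1·16777216 + 5 = -16777211.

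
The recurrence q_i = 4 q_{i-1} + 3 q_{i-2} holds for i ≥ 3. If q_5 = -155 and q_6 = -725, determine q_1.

5

Rearranging, q_{i-2} = (q_i - 4 q_{i-1}) / 3.
q_4 = (-725 - 4*(-155)) / 3 = -105/3 = -35
q_3 = (-155 - 4*(-35)) / 3 = -15/3 = -5
q_2 = (-35 - 4*(-5)) / 3 = -15/3 = -5
q_1 = (-5 - 4*(-5)) / 3 = 15/3 = 5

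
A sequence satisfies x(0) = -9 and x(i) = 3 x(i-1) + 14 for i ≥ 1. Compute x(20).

-6973568809

The fixed point is 14/(1 - 3) = -7, so x(i) + 7 = 3(x(i-1) + 7).
Hence x(i) = -2·3^i - 7.
x(20) = -2·3^{20} - 7 = -2·3486784401 - 7 = -6973568809.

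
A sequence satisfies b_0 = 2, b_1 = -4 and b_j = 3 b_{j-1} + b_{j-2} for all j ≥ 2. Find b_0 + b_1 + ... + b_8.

b_2 = 3(-4) + 2 = -10
b_3 = 3(-10) + (-4) = -34
b_4 = 3(-34) + (-10) = -112
b_5 = 3(-112) + (-34) = -370
b_6 = 3(-370) + (-112) = -1222
b_7 = 3(-1222) + (-370) = -4036
b_8 = 3(-4036) + (-1222) = -13330
Sum = 2 + (-4) + (-10) + (-34) + (-112) + (-370) + (-1222) + (-4036) + (-13330) = -19116

-19116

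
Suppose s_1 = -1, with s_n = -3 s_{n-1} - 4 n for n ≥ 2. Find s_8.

s_2 = -3*(-1) - 8 = -5
s_3 = -3*(-5) - 12 = 3
s_4 = -3*3 - 16 = -25
s_5 = -3*(-25) - 20 = 55
s_6 = -3*55 - 24 = -189
s_7 = -3*(-189) - 28 = 539
s_8 = -3*539 - 32 = -1649

-1649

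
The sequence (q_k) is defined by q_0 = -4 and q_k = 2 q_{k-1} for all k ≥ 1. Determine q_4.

-64

q_1 = 2·(-4) = -8
q_2 = 2·(-8) = -16
q_3 = 2·(-16) = -32
q_4 = 2·(-32) = -64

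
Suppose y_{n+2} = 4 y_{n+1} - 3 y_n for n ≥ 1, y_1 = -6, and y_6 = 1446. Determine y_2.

6

Let y_2 = z.
y_3 = 18 + 4z
y_4 = 72 + 13z
y_5 = 234 + 40z
y_6 = 720 + 121z
So 720 + 121z = 1446, giving z = 6.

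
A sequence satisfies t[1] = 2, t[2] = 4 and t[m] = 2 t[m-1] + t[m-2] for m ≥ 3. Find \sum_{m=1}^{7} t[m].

576

t[3] = 2*4 + 2 = 10
t[4] = 2*10 + 4 = 24
t[5] = 2*24 + 10 = 58
t[6] = 2*58 + 24 = 140
t[7] = 2*140 + 58 = 338
Sum = 2 + 4 + 10 + 24 + 58 + 140 + 338 = 576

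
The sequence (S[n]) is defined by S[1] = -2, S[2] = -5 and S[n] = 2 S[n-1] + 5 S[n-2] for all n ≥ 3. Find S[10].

-111485

S[3] = 2(-5) + 5(-2) = -20
S[4] = 2(-20) + 5(-5) = -65
S[5] = 2(-65) + 5(-20) = -230
S[6] = 2(-230) + 5(-65) = -785
S[7] = 2(-785) + 5(-230) = -2720
S[8] = 2(-2720) + 5(-785) = -9365
S[9] = 2(-9365) + 5(-2720) = -32330
S[10] = 2(-32330) + 5(-9365) = -111485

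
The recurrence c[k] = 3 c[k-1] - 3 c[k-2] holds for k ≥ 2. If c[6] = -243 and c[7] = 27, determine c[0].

9

Rearranging, c[k-2] = (c[k] - 3 c[k-1]) / -3.
c[5] = (27 - 3*(-243)) / -3 = 756/-3 = -252
c[4] = (-243 - 3*(-252)) / -3 = 513/-3 = -171
c[3] = (-252 - 3*(-171)) / -3 = 261/-3 = -87
c[2] = (-171 - 3*(-87)) / -3 = 90/-3 = -30
c[1] = (-87 - 3*(-30)) / -3 = 3/-3 = -1
c[0] = (-30 - 3*(-1)) / -3 = -27/-3 = 9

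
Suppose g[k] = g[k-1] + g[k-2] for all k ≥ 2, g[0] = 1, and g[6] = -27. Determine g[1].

Let g[1] = z.
g[2] = 1 + z
g[3] = 1 + 2z
g[4] = 2 + 3z
g[5] = 3 + 5z
g[6] = 5 + 8z
So 5 + 8z = -27, giving z = -4.

-4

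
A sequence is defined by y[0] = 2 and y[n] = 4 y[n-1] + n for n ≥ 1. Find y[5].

y[1] = 4·2 + 1 = 9
y[2] = 4·9 + 2 = 38
y[3] = 4·38 + 3 = 155
y[4] = 4·155 + 4 = 624
y[5] = 4·624 + 5 = 2501

2501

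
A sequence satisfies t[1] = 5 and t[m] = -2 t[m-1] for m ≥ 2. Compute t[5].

t[2] = -2·5 = -10
t[3] = -2·(-10) = 20
t[4] = -2·20 = -40
t[5] = -2·(-40) = 80

80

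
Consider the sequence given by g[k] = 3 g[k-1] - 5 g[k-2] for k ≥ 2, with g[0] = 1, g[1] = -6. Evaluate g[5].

189

g[2] = 3·(-6) - 5·1 = -23
g[3] = 3·(-23) - 5·(-6) = -39
g[4] = 3·(-39) - 5·(-23) = -2
g[5] = 3·(-2) - 5·(-39) = 189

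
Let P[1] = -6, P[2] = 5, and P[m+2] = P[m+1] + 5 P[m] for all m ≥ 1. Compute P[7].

P[3] = 5 + 5·(-6) = -25
P[4] = (-25) + 5·5 = 0
P[5] = 0 + 5·(-25) = -125
P[6] = (-125) + 5·0 = -125
P[7] = (-125) + 5·(-125) = -750

-750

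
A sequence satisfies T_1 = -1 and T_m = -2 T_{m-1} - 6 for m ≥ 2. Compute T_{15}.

16382

The fixed point is -6/(1 + 2) = -2, so T_m + 2 = -2(T_{m-1} + 2).
Hence T_m = 1·(-2)^{m-1} - 2.
T_{15} = 1·(-2)^{14} - 2 = 1·16384 - 2 = 16382.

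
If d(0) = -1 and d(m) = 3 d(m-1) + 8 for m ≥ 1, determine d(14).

14348903

The fixed point is 8/(1 - 3) = -4, so d(m) + 4 = 3(d(m-1) + 4).
Hence d(m) = 3·3^m - 4.
d(14) = 3·3^{14} - 4 = 3·4782969 - 4 = 14348903.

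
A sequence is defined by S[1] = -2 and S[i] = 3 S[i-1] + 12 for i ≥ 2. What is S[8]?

S[2] = 3·(-2) + 12 = 6
S[3] = 3·6 + 12 = 30
S[4] = 3·30 + 12 = 102
S[5] = 3·102 + 12 = 318
S[6] = 3·318 + 12 = 966
S[7] = 3·966 + 12 = 2910
S[8] = 3·2910 + 12 = 8742

8742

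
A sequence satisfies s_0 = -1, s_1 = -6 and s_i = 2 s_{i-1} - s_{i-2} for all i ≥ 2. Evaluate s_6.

-31

s_2 = 2*(-6) - (-1) = -11
s_3 = 2*(-11) - (-6) = -16
s_4 = 2*(-16) - (-11) = -21
s_5 = 2*(-21) - (-16) = -26
s_6 = 2*(-26) - (-21) = -31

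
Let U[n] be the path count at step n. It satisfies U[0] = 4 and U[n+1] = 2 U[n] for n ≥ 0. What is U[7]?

512

U[1] = 2(4) = 8
U[2] = 2(8) = 16
U[3] = 2(16) = 32
U[4] = 2(32) = 64
U[5] = 2(64) = 128
U[6] = 2(128) = 256
U[7] = 2(256) = 512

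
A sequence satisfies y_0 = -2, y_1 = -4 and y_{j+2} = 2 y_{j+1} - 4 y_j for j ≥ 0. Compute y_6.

y_2 = 2*(-4) - 4*(-2) = 0
y_3 = 2*0 - 4*(-4) = 16
y_4 = 2*16 - 4*0 = 32
y_5 = 2*32 - 4*16 = 0
y_6 = 2*0 - 4*32 = -128

-128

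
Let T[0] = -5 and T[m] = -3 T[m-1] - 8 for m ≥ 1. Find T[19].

3486784399

The fixed point is -8/(1 + 3) = -2, so T[m] + 2 = -3(T[m-1] + 2).
Hence T[m] = -3·(-3)^m - 2.
T[19] = -3·(-3)^{19} - 2 = -3·-1162261467 - 2 = 3486784399.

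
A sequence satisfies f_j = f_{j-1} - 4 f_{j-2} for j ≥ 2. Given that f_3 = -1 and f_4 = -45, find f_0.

-2

Rearranging, f_{j-2} = (f_j - f_{j-1}) / -4.
f_2 = (-45 - (-1)) / -4 = -44/-4 = 11
f_1 = (-1 - 11) / -4 = -12/-4 = 3
f_0 = (11 - 3) / -4 = 8/-4 = -2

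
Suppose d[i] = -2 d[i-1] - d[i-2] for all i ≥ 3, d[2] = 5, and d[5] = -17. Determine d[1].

Let d[1] = v.
d[3] = -10 - v
d[4] = 15 + 2v
d[5] = -20 - 3v
So -20 - 3v = -17, giving v = -1.

-1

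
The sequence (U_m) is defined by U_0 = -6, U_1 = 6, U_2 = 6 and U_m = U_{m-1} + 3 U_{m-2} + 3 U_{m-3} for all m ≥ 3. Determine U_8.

U_3 = 6 + 3(6) + 3(-6) = 6
U_4 = 6 + 3(6) + 3(6) = 42
U_5 = 42 + 3(6) + 3(6) = 78
U_6 = 78 + 3(42) + 3(6) = 222
U_7 = 222 + 3(78) + 3(42) = 582
U_8 = 582 + 3(222) + 3(78) = 1482

1482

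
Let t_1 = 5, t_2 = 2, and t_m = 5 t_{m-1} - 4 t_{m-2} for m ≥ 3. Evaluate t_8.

t_3 = 5*2 - 4*5 = -10
t_4 = 5*(-10) - 4*2 = -58
t_5 = 5*(-58) - 4*(-10) = -250
t_6 = 5*(-250) - 4*(-58) = -1018
t_7 = 5*(-1018) - 4*(-250) = -4090
t_8 = 5*(-4090) - 4*(-1018) = -16378

-16378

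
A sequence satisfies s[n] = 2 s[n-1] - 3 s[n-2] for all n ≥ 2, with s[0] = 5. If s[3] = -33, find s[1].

-3

Let s[1] = v.
s[2] = -15 + 2v
s[3] = -30 + v
So -30 + v = -33, giving v = -3.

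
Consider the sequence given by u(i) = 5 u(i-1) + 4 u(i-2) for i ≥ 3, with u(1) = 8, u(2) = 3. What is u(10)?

8564103

u(3) = 5*3 + 4*8 = 47
u(4) = 5*47 + 4*3 = 247
u(5) = 5*247 + 4*47 = 1423
u(6) = 5*1423 + 4*247 = 8103
u(7) = 5*8103 + 4*1423 = 46207
u(8) = 5*46207 + 4*8103 = 263447
u(9) = 5*263447 + 4*46207 = 1502063
u(10) = 5*1502063 + 4*263447 = 8564103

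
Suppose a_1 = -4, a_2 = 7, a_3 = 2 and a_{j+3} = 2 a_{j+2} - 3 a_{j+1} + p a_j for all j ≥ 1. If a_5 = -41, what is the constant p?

1

a_4 = -17 - 4p
a_5 = -40 - p
So -40 - p = -41, giving p = 1.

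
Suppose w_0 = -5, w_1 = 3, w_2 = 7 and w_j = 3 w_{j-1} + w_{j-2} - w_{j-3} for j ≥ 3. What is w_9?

w_3 = 3*7 + 3 - (-5) = 29
w_4 = 3*29 + 7 - 3 = 91
w_5 = 3*91 + 29 - 7 = 295
w_6 = 3*295 + 91 - 29 = 947
w_7 = 3*947 + 295 - 91 = 3045
w_8 = 3*3045 + 947 - 295 = 9787
w_9 = 3*9787 + 3045 - 947 = 31459

31459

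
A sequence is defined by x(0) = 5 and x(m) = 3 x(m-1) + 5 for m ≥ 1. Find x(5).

1820

x(1) = 3·5 + 5 = 20
x(2) = 3·20 + 5 = 65
x(3) = 3·65 + 5 = 200
x(4) = 3·200 + 5 = 605
x(5) = 3·605 + 5 = 1820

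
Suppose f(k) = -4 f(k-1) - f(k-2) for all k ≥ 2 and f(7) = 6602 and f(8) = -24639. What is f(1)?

Rearranging, f(k-2) = -(f(k) + 4 f(k-1)).
f(6) = -(-24639 + 4*6602) = -1769
f(5) = -(6602 + 4*(-1769)) = 474
f(4) = -(-1769 + 4*474) = -127
f(3) = -(474 + 4*(-127)) = 34
f(2) = -(-127 + 4*34) = -9
f(1) = -(34 + 4*(-9)) = 2

2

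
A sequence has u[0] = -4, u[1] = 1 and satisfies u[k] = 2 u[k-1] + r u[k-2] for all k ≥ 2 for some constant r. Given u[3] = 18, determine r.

u[2] = 2 - 4r
u[3] = 4 - 7r
So 4 - 7r = 18, giving r = -2.

-2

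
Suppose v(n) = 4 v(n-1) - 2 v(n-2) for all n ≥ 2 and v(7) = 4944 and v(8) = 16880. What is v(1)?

2

Rearranging, v(n-2) = (v(n) - 4 v(n-1)) / -2.
v(6) = (16880 - 4·4944) / -2 = -2896/-2 = 1448
v(5) = (4944 - 4·1448) / -2 = -848/-2 = 424
v(4) = (1448 - 4·424) / -2 = -248/-2 = 124
v(3) = (424 - 4·124) / -2 = -72/-2 = 36
v(2) = (124 - 4·36) / -2 = -20/-2 = 10
v(1) = (36 - 4·10) / -2 = -4/-2 = 2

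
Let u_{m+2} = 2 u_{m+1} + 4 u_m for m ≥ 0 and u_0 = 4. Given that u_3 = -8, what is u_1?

-5

Let u_1 = w.
u_2 = 16 + 2w
u_3 = 32 + 8w
So 32 + 8w = -8, giving w = -5.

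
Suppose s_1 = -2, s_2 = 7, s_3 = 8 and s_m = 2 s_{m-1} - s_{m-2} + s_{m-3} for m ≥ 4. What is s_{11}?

s_4 = 2*8 - 7 + (-2) = 7
s_5 = 2*7 - 8 + 7 = 13
s_6 = 2*13 - 7 + 8 = 27
s_7 = 2*27 - 13 + 7 = 48
s_8 = 2*48 - 27 + 13 = 82
s_9 = 2*82 - 48 + 27 = 143
s_{10} = 2*143 - 82 + 48 = 252
s_{11} = 2*252 - 143 + 82 = 443

443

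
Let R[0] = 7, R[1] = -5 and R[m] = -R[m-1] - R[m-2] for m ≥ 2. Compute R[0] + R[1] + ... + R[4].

2

R[2] = -(-5) - 7 = -2
R[3] = -(-2) - (-5) = 7
R[4] = -7 - (-2) = -5
Sum = 7 + (-5) + (-2) + 7 + (-5) = 2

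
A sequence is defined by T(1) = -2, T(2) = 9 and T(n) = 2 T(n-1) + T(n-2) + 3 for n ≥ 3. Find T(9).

T(3) = 2(9) + (-2) + 3 = 19
T(4) = 2(19) + 9 + 3 = 50
T(5) = 2(50) + 19 + 3 = 122
T(6) = 2(122) + 50 + 3 = 297
T(7) = 2(297) + 122 + 3 = 719
T(8) = 2(719) + 297 + 3 = 1738
T(9) = 2(1738) + 719 + 3 = 4198

4198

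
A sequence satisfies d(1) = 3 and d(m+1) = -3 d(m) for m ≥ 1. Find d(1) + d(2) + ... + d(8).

d(2) = -3·3 = -9
d(3) = -3·(-9) = 27
d(4) = -3·27 = -81
d(5) = -3·(-81) = 243
d(6) = -3·243 = -729
d(7) = -3·(-729) = 2187
d(8) = -3·2187 = -6561
Sum = 3 + (-9) + 27 + (-81) + 243 + (-729) + 2187 + (-6561) = -4920

-4920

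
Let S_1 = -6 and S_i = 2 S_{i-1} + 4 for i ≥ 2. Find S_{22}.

-4194308

The fixed point is 4/(1 - 2) = -4, so S_i + 4 = 2(S_{i-1} + 4).
Hence S_i = -2·2^{i-1} - 4.
S_{22} = -2·2^{21} - 4 = -2·2097152 - 4 = -4194308.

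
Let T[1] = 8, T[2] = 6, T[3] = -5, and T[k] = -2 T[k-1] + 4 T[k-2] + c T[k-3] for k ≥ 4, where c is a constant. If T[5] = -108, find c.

T[4] = 34 + 8c
T[5] = -88 - 10c
So -88 - 10c = -108, giving c = 2.

2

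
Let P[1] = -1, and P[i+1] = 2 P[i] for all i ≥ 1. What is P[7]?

P[2] = 2·(-1) = -2
P[3] = 2·(-2) = -4
P[4] = 2·(-4) = -8
P[5] = 2·(-8) = -16
P[6] = 2·(-16) = -32
P[7] = 2·(-32) = -64

-64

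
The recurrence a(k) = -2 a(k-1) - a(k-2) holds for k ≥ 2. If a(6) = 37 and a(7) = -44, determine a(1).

Rearranging, a(k-2) = -(a(k) + 2 a(k-1)).
a(5) = -(-44 + 2·37) = -30
a(4) = -(37 + 2·(-30)) = 23
a(3) = -(-30 + 2·23) = -16
a(2) = -(23 + 2·(-16)) = 9
a(1) = -(-16 + 2·9) = -2

-2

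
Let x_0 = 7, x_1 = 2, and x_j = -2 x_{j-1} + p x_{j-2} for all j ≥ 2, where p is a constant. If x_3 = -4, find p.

x_2 = -4 + 7p
x_3 = 8 - 12p
So 8 - 12p = -4, giving p = 1.

1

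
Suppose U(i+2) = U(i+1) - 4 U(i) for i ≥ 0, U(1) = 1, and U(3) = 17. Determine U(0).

-5

Let U(0) = v.
U(2) = 1 - 4v
U(3) = -3 - 4v
So -3 - 4v = 17, giving v = -5.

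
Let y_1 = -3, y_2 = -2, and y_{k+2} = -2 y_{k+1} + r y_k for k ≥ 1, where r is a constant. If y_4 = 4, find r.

y_3 = 4 - 3r
y_4 = -8 + 4r
So -8 + 4r = 4, giving r = 3.

3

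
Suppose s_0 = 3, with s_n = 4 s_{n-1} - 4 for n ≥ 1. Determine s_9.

s_1 = 4(3) - 4 = 8
s_2 = 4(8) - 4 = 28
s_3 = 4(28) - 4 = 108
s_4 = 4(108) - 4 = 428
s_5 = 4(428) - 4 = 1708
s_6 = 4(1708) - 4 = 6828
s_7 = 4(6828) - 4 = 27308
s_8 = 4(27308) - 4 = 109228
s_9 = 4(109228) - 4 = 436908

436908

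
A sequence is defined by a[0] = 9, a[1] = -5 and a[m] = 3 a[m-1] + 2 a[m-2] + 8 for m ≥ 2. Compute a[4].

123

a[2] = 3*(-5) + 2*9 + 8 = 11
a[3] = 3*11 + 2*(-5) + 8 = 31
a[4] = 3*31 + 2*11 + 8 = 123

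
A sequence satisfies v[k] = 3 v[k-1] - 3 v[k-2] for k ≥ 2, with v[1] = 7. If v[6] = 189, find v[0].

-7

Let v[0] = y.
v[2] = 21 - 3y
v[3] = 42 - 9y
v[4] = 63 - 18y
v[5] = 63 - 27y
v[6] = -27y
So -27y = 189, giving y = -7.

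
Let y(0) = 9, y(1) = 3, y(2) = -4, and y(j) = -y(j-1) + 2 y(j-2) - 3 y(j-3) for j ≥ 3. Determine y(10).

y(3) = -(-4) + 2*3 - 3*9 = -17
y(4) = -(-17) + 2*(-4) - 3*3 = 0
y(5) = -0 + 2*(-17) - 3*(-4) = -22
y(6) = -(-22) + 2*0 - 3*(-17) = 73
y(7) = -73 + 2*(-22) - 3*0 = -117
y(8) = -(-117) + 2*73 - 3*(-22) = 329
y(9) = -329 + 2*(-117) - 3*73 = -782
y(10) = -(-782) + 2*329 - 3*(-117) = 1791

1791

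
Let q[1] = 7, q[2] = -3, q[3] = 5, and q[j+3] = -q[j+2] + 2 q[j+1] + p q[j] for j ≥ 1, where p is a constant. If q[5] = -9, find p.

q[4] = -11 + 7p
q[5] = 21 - 10p
So 21 - 10p = -9, giving p = 3.

3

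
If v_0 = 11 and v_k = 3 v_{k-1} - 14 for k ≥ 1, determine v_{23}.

376572715315

The fixed point is -14/(1 - 3) = 7, so v_k - 7 = 3(v_{k-1} - 7).
Hence v_k = 4·3^k + 7.
v_{23} = 4·3^{23} + 7 = 4·94143178827 + 7 = 376572715315.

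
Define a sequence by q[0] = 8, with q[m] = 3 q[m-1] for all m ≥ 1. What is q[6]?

q[1] = 3·8 = 24
q[2] = 3·24 = 72
q[3] = 3·72 = 216
q[4] = 3·216 = 648
q[5] = 3·648 = 1944
q[6] = 3·1944 = 5832

5832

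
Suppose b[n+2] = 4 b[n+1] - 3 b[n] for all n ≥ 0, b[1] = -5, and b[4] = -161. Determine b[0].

Let b[0] = y.
b[2] = -20 - 3y
b[3] = -65 - 12y
b[4] = -200 - 39y
So -200 - 39y = -161, giving y = -1.

-1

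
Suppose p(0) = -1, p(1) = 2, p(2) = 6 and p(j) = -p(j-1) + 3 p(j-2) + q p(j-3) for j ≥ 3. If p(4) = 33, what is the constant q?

5

p(3) = -q
p(4) = 18 + 3q
So 18 + 3q = 33, giving q = 5.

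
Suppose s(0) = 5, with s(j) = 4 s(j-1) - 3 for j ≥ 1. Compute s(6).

s(1) = 4*5 - 3 = 17
s(2) = 4*17 - 3 = 65
s(3) = 4*65 - 3 = 257
s(4) = 4*257 - 3 = 1025
s(5) = 4*1025 - 3 = 4097
s(6) = 4*4097 - 3 = 16385

16385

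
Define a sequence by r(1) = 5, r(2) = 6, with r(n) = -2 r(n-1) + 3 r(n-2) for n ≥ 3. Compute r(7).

-177

r(3) = -2(6) + 3(5) = 3
r(4) = -2(3) + 3(6) = 12
r(5) = -2(12) + 3(3) = -15
r(6) = -2(-15) + 3(12) = 66
r(7) = -2(66) + 3(-15) = -177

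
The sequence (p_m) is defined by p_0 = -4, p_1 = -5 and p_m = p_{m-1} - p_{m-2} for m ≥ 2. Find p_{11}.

p_2 = (-5) - (-4) = -1
p_3 = (-1) - (-5) = 4
p_4 = 4 - (-1) = 5
p_5 = 5 - 4 = 1
p_6 = 1 - 5 = -4
p_7 = (-4) - 1 = -5
p_8 = (-5) - (-4) = -1
p_9 = (-1) - (-5) = 4
p_{10} = 4 - (-1) = 5
p_{11} = 5 - 4 = 1

1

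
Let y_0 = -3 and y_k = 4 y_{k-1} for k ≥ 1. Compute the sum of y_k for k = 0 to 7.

y_1 = 4·(-3) = -12
y_2 = 4·(-12) = -48
y_3 = 4·(-48) = -192
y_4 = 4·(-192) = -768
y_5 = 4·(-768) = -3072
y_6 = 4·(-3072) = -12288
y_7 = 4·(-12288) = -49152
Sum = (-3) + (-12) + (-48) + (-192) + (-768) + (-3072) + (-12288) + (-49152) = -65535

-65535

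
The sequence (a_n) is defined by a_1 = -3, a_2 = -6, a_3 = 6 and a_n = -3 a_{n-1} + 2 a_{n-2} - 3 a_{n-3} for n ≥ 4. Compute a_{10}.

a_4 = -3(6) + 2(-6) - 3(-3) = -21
a_5 = -3(-21) + 2(6) - 3(-6) = 93
a_6 = -3(93) + 2(-21) - 3(6) = -339
a_7 = -3(-339) + 2(93) - 3(-21) = 1266
a_8 = -3(1266) + 2(-339) - 3(93) = -4755
a_9 = -3(-4755) + 2(1266) - 3(-339) = 17814
a_{10} = -3(17814) + 2(-4755) - 3(1266) = -66750

-66750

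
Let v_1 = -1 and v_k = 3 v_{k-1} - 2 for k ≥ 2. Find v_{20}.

The fixed point is -2/(1 - 3) = 1, so v_k - 1 = 3(v_{k-1} - 1).
Hence v_k = -2·3^{k-1} + 1.
v_{20} = -2·3^{19} + 1 = -2·1162261467 + 1 = -2324522933.

-2324522933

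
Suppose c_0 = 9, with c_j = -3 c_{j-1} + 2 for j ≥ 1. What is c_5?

c_1 = -3·9 + 2 = -25
c_2 = -3·(-25) + 2 = 77
c_3 = -3·77 + 2 = -229
c_4 = -3·(-229) + 2 = 689
c_5 = -3·689 + 2 = -2065

-2065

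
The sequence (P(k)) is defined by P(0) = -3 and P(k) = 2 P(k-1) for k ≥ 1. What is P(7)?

-384

P(1) = 2(-3) = -6
P(2) = 2(-6) = -12
P(3) = 2(-12) = -24
P(4) = 2(-24) = -48
P(5) = 2(-48) = -96
P(6) = 2(-96) = -192
P(7) = 2(-192) = -384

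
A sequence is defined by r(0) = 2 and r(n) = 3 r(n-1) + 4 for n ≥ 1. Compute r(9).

78730

r(1) = 3(2) + 4 = 10
r(2) = 3(10) + 4 = 34
r(3) = 3(34) + 4 = 106
r(4) = 3(106) + 4 = 322
r(5) = 3(322) + 4 = 970
r(6) = 3(970) + 4 = 2914
r(7) = 3(2914) + 4 = 8746
r(8) = 3(8746) + 4 = 26242
r(9) = 3(26242) + 4 = 78730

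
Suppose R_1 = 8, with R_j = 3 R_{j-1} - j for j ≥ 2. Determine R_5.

R_2 = 3·8 - 2 = 22
R_3 = 3·22 - 3 = 63
R_4 = 3·63 - 4 = 185
R_5 = 3·185 - 5 = 550

550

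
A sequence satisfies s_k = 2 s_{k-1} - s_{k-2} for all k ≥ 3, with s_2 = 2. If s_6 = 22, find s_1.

-3

Let s_1 = x.
s_3 = 4 - x
s_4 = 6 - 2x
s_5 = 8 - 3x
s_6 = 10 - 4x
So 10 - 4x = 22, giving x = -3.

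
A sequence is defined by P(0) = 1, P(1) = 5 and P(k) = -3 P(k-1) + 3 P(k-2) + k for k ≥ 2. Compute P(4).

-170

P(2) = -3*5 + 3*1 + 2 = -10
P(3) = -3*(-10) + 3*5 + 3 = 48
P(4) = -3*48 + 3*(-10) + 4 = -170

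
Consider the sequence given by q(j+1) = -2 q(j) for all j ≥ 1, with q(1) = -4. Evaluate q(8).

512

q(2) = -2(-4) = 8
q(3) = -2(8) = -16
q(4) = -2(-16) = 32
q(5) = -2(32) = -64
q(6) = -2(-64) = 128
q(7) = -2(128) = -256
q(8) = -2(-256) = 512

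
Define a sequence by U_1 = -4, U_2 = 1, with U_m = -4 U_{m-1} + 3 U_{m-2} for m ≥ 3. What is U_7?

-6808

U_3 = -4*1 + 3*(-4) = -16
U_4 = -4*(-16) + 3*1 = 67
U_5 = -4*67 + 3*(-16) = -316
U_6 = -4*(-316) + 3*67 = 1465
U_7 = -4*1465 + 3*(-316) = -6808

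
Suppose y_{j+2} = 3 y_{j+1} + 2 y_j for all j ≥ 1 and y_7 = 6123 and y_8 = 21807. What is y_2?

Rearranging, y_{j-2} = (y_j - 3 y_{j-1}) / 2.
y_6 = (21807 - 3(6123)) / 2 = 3438/2 = 1719
y_5 = (6123 - 3(1719)) / 2 = 966/2 = 483
y_4 = (1719 - 3(483)) / 2 = 270/2 = 135
y_3 = (483 - 3(135)) / 2 = 78/2 = 39
y_2 = (135 - 3(39)) / 2 = 18/2 = 9

9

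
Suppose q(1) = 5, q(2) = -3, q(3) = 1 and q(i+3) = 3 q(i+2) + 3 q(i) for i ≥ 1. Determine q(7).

468

q(4) = 3(1) + 3(5) = 18
q(5) = 3(18) + 3(-3) = 45
q(6) = 3(45) + 3(1) = 138
q(7) = 3(138) + 3(18) = 468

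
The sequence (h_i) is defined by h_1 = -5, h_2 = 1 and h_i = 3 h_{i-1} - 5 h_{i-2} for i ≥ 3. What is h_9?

-1628

h_3 = 3(1) - 5(-5) = 28
h_4 = 3(28) - 5(1) = 79
h_5 = 3(79) - 5(28) = 97
h_6 = 3(97) - 5(79) = -104
h_7 = 3(-104) - 5(97) = -797
h_8 = 3(-797) - 5(-104) = -1871
h_9 = 3(-1871) - 5(-797) = -1628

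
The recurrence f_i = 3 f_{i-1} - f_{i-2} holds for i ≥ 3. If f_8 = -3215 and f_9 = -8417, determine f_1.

4

Rearranging, f_{i-2} = -(f_i - 3 f_{i-1}).
f_7 = -(-8417 - 3(-3215)) = -1228
f_6 = -(-3215 - 3(-1228)) = -469
f_5 = -(-1228 - 3(-469)) = -179
f_4 = -(-469 - 3(-179)) = -68
f_3 = -(-179 - 3(-68)) = -25
f_2 = -(-68 - 3(-25)) = -7
f_1 = -(-25 - 3(-7)) = 4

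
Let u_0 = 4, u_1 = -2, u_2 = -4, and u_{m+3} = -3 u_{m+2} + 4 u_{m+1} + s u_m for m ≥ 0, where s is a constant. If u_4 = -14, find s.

u_3 = 4 + 4s
u_4 = -28 - 14s
So -28 - 14s = -14, giving s = -1.

-1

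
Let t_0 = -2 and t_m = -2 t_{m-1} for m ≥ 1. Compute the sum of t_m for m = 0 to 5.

t_1 = -2(-2) = 4
t_2 = -2(4) = -8
t_3 = -2(-8) = 16
t_4 = -2(16) = -32
t_5 = -2(-32) = 64
Sum = (-2) + 4 + (-8) + 16 + (-32) + 64 = 42

42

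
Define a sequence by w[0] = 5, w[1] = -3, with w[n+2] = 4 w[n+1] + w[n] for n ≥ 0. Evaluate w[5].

w[2] = 4*(-3) + 5 = -7
w[3] = 4*(-7) + (-3) = -31
w[4] = 4*(-31) + (-7) = -131
w[5] = 4*(-131) + (-31) = -555

-555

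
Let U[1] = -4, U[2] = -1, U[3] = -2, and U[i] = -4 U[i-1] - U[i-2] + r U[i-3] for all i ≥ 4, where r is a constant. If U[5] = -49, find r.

-1

U[4] = 9 - 4r
U[5] = -34 + 15r
So -34 + 15r = -49, giving r = -1.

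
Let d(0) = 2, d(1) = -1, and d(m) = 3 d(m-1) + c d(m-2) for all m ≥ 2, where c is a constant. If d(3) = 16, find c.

5

d(2) = -3 + 2c
d(3) = -9 + 5c
So -9 + 5c = 16, giving c = 5.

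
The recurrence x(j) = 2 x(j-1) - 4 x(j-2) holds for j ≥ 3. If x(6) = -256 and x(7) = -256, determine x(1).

Rearranging, x(j-2) = (x(j) - 2 x(j-1)) / -4.
x(5) = (-256 - 2(-256)) / -4 = 256/-4 = -64
x(4) = (-256 - 2(-64)) / -4 = -128/-4 = 32
x(3) = (-64 - 2(32)) / -4 = -128/-4 = 32
x(2) = (32 - 2(32)) / -4 = -32/-4 = 8
x(1) = (32 - 2(8)) / -4 = 16/-4 = -4

-4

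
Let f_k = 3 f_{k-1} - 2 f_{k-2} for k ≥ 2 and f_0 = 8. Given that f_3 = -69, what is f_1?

Let f_1 = x.
f_2 = -16 + 3x
f_3 = -48 + 7x
So -48 + 7x = -69, giving x = -3.

-3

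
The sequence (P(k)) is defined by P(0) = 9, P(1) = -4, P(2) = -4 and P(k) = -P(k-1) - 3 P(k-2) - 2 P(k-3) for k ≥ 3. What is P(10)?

P(3) = -(-4) - 3(-4) - 2(9) = -2
P(4) = -(-2) - 3(-4) - 2(-4) = 22
P(5) = -22 - 3(-2) - 2(-4) = -8
P(6) = -(-8) - 3(22) - 2(-2) = -54
P(7) = -(-54) - 3(-8) - 2(22) = 34
P(8) = -34 - 3(-54) - 2(-8) = 144
P(9) = -144 - 3(34) - 2(-54) = -138
P(10) = -(-138) - 3(144) - 2(34) = -362

-362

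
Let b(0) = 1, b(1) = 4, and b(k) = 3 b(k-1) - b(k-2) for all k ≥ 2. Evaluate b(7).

1364

b(2) = 3(4) - 1 = 11
b(3) = 3(11) - 4 = 29
b(4) = 3(29) - 11 = 76
b(5) = 3(76) - 29 = 199
b(6) = 3(199) - 76 = 521
b(7) = 3(521) - 199 = 1364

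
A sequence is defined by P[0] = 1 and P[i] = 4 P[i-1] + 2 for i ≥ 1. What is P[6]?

6826

P[1] = 4(1) + 2 = 6
P[2] = 4(6) + 2 = 26
P[3] = 4(26) + 2 = 106
P[4] = 4(106) + 2 = 426
P[5] = 4(426) + 2 = 1706
P[6] = 4(1706) + 2 = 6826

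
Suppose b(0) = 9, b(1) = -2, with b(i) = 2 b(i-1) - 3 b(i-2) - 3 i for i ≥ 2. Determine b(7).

379

b(2) = 2(-2) - 3(9) - 6 = -37
b(3) = 2(-37) - 3(-2) - 9 = -77
b(4) = 2(-77) - 3(-37) - 12 = -55
b(5) = 2(-55) - 3(-77) - 15 = 106
b(6) = 2(106) - 3(-55) - 18 = 359
b(7) = 2(359) - 3(106) - 21 = 379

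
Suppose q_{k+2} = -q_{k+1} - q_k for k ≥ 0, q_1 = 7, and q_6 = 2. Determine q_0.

Let q_0 = x.
q_2 = -7 - x
q_3 = x
q_4 = 7
q_5 = -7 - x
q_6 = x
So x = 2, giving x = 2.

2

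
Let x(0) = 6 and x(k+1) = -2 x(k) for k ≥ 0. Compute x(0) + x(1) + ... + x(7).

-510

x(1) = -2·6 = -12
x(2) = -2·(-12) = 24
x(3) = -2·24 = -48
x(4) = -2·(-48) = 96
x(5) = -2·96 = -192
x(6) = -2·(-192) = 384
x(7) = -2·384 = -768
Sum = 6 + (-12) + 24 + (-48) + 96 + (-192) + 384 + (-768) = -510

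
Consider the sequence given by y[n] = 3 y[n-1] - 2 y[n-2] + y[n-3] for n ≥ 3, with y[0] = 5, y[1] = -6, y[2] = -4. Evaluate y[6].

82

y[3] = 3*(-4) - 2*(-6) + 5 = 5
y[4] = 3*5 - 2*(-4) + (-6) = 17
y[5] = 3*17 - 2*5 + (-4) = 37
y[6] = 3*37 - 2*17 + 5 = 82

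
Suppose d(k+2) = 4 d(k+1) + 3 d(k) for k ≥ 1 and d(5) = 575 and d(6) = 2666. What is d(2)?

Rearranging, d(k-2) = (d(k) - 4 d(k-1)) / 3.
d(4) = (2666 - 4*575) / 3 = 366/3 = 122
d(3) = (575 - 4*122) / 3 = 87/3 = 29
d(2) = (122 - 4*29) / 3 = 6/3 = 2

2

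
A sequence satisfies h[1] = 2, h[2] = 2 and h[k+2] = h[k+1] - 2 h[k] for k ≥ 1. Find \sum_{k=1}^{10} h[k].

-44

h[3] = 2 - 2·2 = -2
h[4] = (-2) - 2·2 = -6
h[5] = (-6) - 2·(-2) = -2
h[6] = (-2) - 2·(-6) = 10
h[7] = 10 - 2·(-2) = 14
h[8] = 14 - 2·10 = -6
h[9] = (-6) - 2·14 = -34
h[10] = (-34) - 2·(-6) = -22
Sum = 2 + 2 + (-2) + (-6) + (-2) + 10 + 14 + (-6) + (-34) + (-22) = -44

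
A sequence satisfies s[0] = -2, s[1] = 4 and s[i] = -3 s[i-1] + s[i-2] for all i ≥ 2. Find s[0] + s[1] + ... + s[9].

45850

s[2] = -3*4 + (-2) = -14
s[3] = -3*(-14) + 4 = 46
s[4] = -3*46 + (-14) = -152
s[5] = -3*(-152) + 46 = 502
s[6] = -3*502 + (-152) = -1658
s[7] = -3*(-1658) + 502 = 5476
s[8] = -3*5476 + (-1658) = -18086
s[9] = -3*(-18086) + 5476 = 59734
Sum = (-2) + 4 + (-14) + 46 + (-152) + 502 + (-1658) + 5476 + (-18086) + 59734 = 45850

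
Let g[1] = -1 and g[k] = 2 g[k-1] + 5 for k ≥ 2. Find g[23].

The fixed point is 5/(1 - 2) = -5, so g[k] + 5 = 2(g[k-1] + 5).
Hence g[k] = 4·2^{k-1} - 5.
g[23] = 4·2^{22} - 5 = 4·4194304 - 5 = 16777211.

16777211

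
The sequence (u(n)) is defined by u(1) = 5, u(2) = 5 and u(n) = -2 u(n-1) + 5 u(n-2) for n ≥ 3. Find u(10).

-31595

u(3) = -2*5 + 5*5 = 15
u(4) = -2*15 + 5*5 = -5
u(5) = -2*(-5) + 5*15 = 85
u(6) = -2*85 + 5*(-5) = -195
u(7) = -2*(-195) + 5*85 = 815
u(8) = -2*815 + 5*(-195) = -2605
u(9) = -2*(-2605) + 5*815 = 9285
u(10) = -2*9285 + 5*(-2605) = -31595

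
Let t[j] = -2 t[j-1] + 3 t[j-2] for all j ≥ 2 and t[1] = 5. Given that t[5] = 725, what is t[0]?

Let t[0] = y.
t[2] = -10 + 3y
t[3] = 35 - 6y
t[4] = -100 + 21y
t[5] = 305 - 60y
So 305 - 60y = 725, giving y = -7.

-7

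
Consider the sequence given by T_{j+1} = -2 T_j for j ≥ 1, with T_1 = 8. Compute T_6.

T_2 = -2*8 = -16
T_3 = -2*(-16) = 32
T_4 = -2*32 = -64
T_5 = -2*(-64) = 128
T_6 = -2*128 = -256

-256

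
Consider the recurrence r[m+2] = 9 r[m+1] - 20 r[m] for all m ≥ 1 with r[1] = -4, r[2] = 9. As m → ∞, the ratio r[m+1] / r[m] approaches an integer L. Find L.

5

The characteristic equation is r^2 - 9r + 20 = 0, which factors as (r - 5)(r - 4) = 0.
So the roots are 5 and 4. Since |5| > |4| and the coefficient of 5^m is non-zero, the ratio tends to 5.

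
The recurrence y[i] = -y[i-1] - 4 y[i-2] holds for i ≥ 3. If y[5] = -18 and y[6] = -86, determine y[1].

Rearranging, y[i-2] = (y[i] + y[i-1]) / -4.
y[4] = (-86 + (-18)) / -4 = -104/-4 = 26
y[3] = (-18 + 26) / -4 = 8/-4 = -2
y[2] = (26 + (-2)) / -4 = 24/-4 = -6
y[1] = (-2 + (-6)) / -4 = -8/-4 = 2

2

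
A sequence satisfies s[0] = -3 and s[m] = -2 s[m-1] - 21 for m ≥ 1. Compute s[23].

-33554439

The fixed point is -21/(1 + 2) = -7, so s[m] + 7 = -2(s[m-1] + 7).
Hence s[m] = 4·(-2)^m - 7.
s[23] = 4·(-2)^{23} - 7 = 4·-8388608 - 7 = -33554439.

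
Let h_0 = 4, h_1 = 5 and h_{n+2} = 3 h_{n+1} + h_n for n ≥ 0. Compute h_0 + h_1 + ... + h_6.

h_2 = 3*5 + 4 = 19
h_3 = 3*19 + 5 = 62
h_4 = 3*62 + 19 = 205
h_5 = 3*205 + 62 = 677
h_6 = 3*677 + 205 = 2236
Sum = 4 + 5 + 19 + 62 + 205 + 677 + 2236 = 3208

3208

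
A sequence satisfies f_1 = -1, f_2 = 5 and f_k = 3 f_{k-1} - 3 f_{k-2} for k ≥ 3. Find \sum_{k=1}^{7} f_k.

223

f_3 = 3(5) - 3(-1) = 18
f_4 = 3(18) - 3(5) = 39
f_5 = 3(39) - 3(18) = 63
f_6 = 3(63) - 3(39) = 72
f_7 = 3(72) - 3(63) = 27
Sum = (-1) + 5 + 18 + 39 + 63 + 72 + 27 = 223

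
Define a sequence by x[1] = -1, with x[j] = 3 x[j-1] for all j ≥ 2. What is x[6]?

x[2] = 3(-1) = -3
x[3] = 3(-3) = -9
x[4] = 3(-9) = -27
x[5] = 3(-27) = -81
x[6] = 3(-81) = -243

-243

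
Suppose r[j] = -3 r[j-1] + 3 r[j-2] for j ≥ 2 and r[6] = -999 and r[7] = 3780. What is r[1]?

Rearranging, r[j-2] = (r[j] + 3 r[j-1]) / 3.
r[5] = (3780 + 3*(-999)) / 3 = 783/3 = 261
r[4] = (-999 + 3*261) / 3 = -216/3 = -72
r[3] = (261 + 3*(-72)) / 3 = 45/3 = 15
r[2] = (-72 + 3*15) / 3 = -27/3 = -9
r[1] = (15 + 3*(-9)) / 3 = -12/3 = -4

-4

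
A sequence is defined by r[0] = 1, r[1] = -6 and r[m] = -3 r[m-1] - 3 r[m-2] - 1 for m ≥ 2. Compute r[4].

r[2] = -3*(-6) - 3*1 - 1 = 14
r[3] = -3*14 - 3*(-6) - 1 = -25
r[4] = -3*(-25) - 3*14 - 1 = 32

32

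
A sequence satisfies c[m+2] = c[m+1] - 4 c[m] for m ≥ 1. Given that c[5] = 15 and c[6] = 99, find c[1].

Rearranging, c[m-2] = (c[m] - c[m-1]) / -4.
c[4] = (99 - 15) / -4 = 84/-4 = -21
c[3] = (15 - (-21)) / -4 = 36/-4 = -9
c[2] = (-21 - (-9)) / -4 = -12/-4 = 3
c[1] = (-9 - 3) / -4 = -12/-4 = 3

3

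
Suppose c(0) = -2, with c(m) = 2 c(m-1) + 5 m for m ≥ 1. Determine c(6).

472

c(1) = 2·(-2) + 5 = 1
c(2) = 2·1 + 10 = 12
c(3) = 2·12 + 15 = 39
c(4) = 2·39 + 20 = 98
c(5) = 2·98 + 25 = 221
c(6) = 2·221 + 30 = 472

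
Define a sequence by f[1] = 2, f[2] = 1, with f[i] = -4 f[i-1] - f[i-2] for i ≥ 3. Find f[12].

867351

f[3] = -4*1 - 2 = -6
f[4] = -4*(-6) - 1 = 23
f[5] = -4*23 - (-6) = -86
f[6] = -4*(-86) - 23 = 321
f[7] = -4*321 - (-86) = -1198
f[8] = -4*(-1198) - 321 = 4471
f[9] = -4*4471 - (-1198) = -16686
f[10] = -4*(-16686) - 4471 = 62273
f[11] = -4*62273 - (-16686) = -232406
f[12] = -4*(-232406) - 62273 = 867351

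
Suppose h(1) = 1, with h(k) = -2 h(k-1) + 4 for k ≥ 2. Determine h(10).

172

h(2) = -2·1 + 4 = 2
h(3) = -2·2 + 4 = 0
h(4) = -2·0 + 4 = 4
h(5) = -2·4 + 4 = -4
h(6) = -2·(-4) + 4 = 12
h(7) = -2·12 + 4 = -20
h(8) = -2·(-20) + 4 = 44
h(9) = -2·44 + 4 = -84
h(10) = -2·(-84) + 4 = 172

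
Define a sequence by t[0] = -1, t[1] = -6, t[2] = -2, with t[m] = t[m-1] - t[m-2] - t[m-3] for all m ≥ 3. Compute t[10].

t[3] = (-2) - (-6) - (-1) = 5
t[4] = 5 - (-2) - (-6) = 13
t[5] = 13 - 5 - (-2) = 10
t[6] = 10 - 13 - 5 = -8
t[7] = (-8) - 10 - 13 = -31
t[8] = (-31) - (-8) - 10 = -33
t[9] = (-33) - (-31) - (-8) = 6
t[10] = 6 - (-33) - (-31) = 70

70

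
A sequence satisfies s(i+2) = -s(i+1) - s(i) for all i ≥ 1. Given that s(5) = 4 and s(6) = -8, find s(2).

Rearranging, s(i-2) = -(s(i) + s(i-1)).
s(4) = -(-8 + 4) = 4
s(3) = -(4 + 4) = -8
s(2) = -(4 + (-8)) = 4

4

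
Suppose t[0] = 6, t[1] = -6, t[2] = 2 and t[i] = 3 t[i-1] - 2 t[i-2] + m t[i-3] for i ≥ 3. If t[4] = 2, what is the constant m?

-4

t[3] = 18 + 6m
t[4] = 50 + 12m
So 50 + 12m = 2, giving m = -4.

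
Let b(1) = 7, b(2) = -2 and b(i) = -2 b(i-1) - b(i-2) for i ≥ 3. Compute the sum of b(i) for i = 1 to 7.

b(3) = -2·(-2) - 7 = -3
b(4) = -2·(-3) - (-2) = 8
b(5) = -2·8 - (-3) = -13
b(6) = -2·(-13) - 8 = 18
b(7) = -2·18 - (-13) = -23
Sum = 7 + (-2) + (-3) + 8 + (-13) + 18 + (-23) = -8

-8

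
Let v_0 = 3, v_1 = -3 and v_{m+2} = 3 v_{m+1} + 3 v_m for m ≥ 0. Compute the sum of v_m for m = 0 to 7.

-2088

v_2 = 3·(-3) + 3·3 = 0
v_3 = 3·0 + 3·(-3) = -9
v_4 = 3·(-9) + 3·0 = -27
v_5 = 3·(-27) + 3·(-9) = -108
v_6 = 3·(-108) + 3·(-27) = -405
v_7 = 3·(-405) + 3·(-108) = -1539
Sum = 3 + (-3) + 0 + (-9) + (-27) + (-108) + (-405) + (-1539) = -2088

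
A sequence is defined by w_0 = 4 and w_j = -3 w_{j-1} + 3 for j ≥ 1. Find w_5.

w_1 = -3(4) + 3 = -9
w_2 = -3(-9) + 3 = 30
w_3 = -3(30) + 3 = -87
w_4 = -3(-87) + 3 = 264
w_5 = -3(264) + 3 = -789

-789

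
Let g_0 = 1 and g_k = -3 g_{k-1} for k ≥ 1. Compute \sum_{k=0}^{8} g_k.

g_1 = -3·1 = -3
g_2 = -3·(-3) = 9
g_3 = -3·9 = -27
g_4 = -3·(-27) = 81
g_5 = -3·81 = -243
g_6 = -3·(-243) = 729
g_7 = -3·729 = -2187
g_8 = -3·(-2187) = 6561
Sum = 1 + (-3) + 9 + (-27) + 81 + (-243) + 729 + (-2187) + 6561 = 4921

4921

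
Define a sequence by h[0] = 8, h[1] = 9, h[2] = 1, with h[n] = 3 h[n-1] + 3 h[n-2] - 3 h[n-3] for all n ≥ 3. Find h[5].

-3

h[3] = 3(1) + 3(9) - 3(8) = 6
h[4] = 3(6) + 3(1) - 3(9) = -6
h[5] = 3(-6) + 3(6) - 3(1) = -3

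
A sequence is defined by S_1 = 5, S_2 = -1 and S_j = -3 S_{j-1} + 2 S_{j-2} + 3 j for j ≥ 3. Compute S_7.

2800

S_3 = -3*(-1) + 2*5 + 9 = 22
S_4 = -3*22 + 2*(-1) + 12 = -56
S_5 = -3*(-56) + 2*22 + 15 = 227
S_6 = -3*227 + 2*(-56) + 18 = -775
S_7 = -3*(-775) + 2*227 + 21 = 2800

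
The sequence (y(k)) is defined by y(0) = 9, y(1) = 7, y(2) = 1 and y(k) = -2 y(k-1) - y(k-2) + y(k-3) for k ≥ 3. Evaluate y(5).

y(3) = -2*1 - 7 + 9 = 0
y(4) = -2*0 - 1 + 7 = 6
y(5) = -2*6 - 0 + 1 = -11

-11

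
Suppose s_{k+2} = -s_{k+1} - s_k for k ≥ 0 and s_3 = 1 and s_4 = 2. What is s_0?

Rearranging, s_{k-2} = -(s_k + s_{k-1}).
s_2 = -(2 + 1) = -3
s_1 = -(1 + (-3)) = 2
s_0 = -(-3 + 2) = 1

1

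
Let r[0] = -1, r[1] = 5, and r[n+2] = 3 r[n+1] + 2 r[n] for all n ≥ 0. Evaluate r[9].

r[2] = 3(5) + 2(-1) = 13
r[3] = 3(13) + 2(5) = 49
r[4] = 3(49) + 2(13) = 173
r[5] = 3(173) + 2(49) = 617
r[6] = 3(617) + 2(173) = 2197
r[7] = 3(2197) + 2(617) = 7825
r[8] = 3(7825) + 2(2197) = 27869
r[9] = 3(27869) + 2(7825) = 99257

99257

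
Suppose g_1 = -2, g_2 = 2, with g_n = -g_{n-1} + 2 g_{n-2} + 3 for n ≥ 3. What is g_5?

-13

g_3 = -2 + 2(-2) + 3 = -3
g_4 = -(-3) + 2(2) + 3 = 10
g_5 = -10 + 2(-3) + 3 = -13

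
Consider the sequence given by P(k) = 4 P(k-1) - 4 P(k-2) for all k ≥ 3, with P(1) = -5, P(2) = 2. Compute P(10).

P(3) = 4(2) - 4(-5) = 28
P(4) = 4(28) - 4(2) = 104
P(5) = 4(104) - 4(28) = 304
P(6) = 4(304) - 4(104) = 800
P(7) = 4(800) - 4(304) = 1984
P(8) = 4(1984) - 4(800) = 4736
P(9) = 4(4736) - 4(1984) = 11008
P(10) = 4(11008) - 4(4736) = 25088

25088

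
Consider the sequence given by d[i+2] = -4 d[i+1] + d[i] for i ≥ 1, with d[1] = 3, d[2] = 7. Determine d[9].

d[3] = -4(7) + 3 = -25
d[4] = -4(-25) + 7 = 107
d[5] = -4(107) + (-25) = -453
d[6] = -4(-453) + 107 = 1919
d[7] = -4(1919) + (-453) = -8129
d[8] = -4(-8129) + 1919 = 34435
d[9] = -4(34435) + (-8129) = -145869

-145869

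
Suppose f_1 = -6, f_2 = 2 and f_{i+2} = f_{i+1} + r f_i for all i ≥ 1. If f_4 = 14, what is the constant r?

f_3 = 2 - 6r
f_4 = 2 - 4r
So 2 - 4r = 14, giving r = -3.

-3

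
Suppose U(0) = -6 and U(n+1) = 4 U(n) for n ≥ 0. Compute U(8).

-393216

U(1) = 4·(-6) = -24
U(2) = 4·(-24) = -96
U(3) = 4·(-96) = -384
U(4) = 4·(-384) = -1536
U(5) = 4·(-1536) = -6144
U(6) = 4·(-6144) = -24576
U(7) = 4·(-24576) = -98304
U(8) = 4·(-98304) = -393216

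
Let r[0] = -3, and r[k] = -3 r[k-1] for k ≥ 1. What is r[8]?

r[1] = -3*(-3) = 9
r[2] = -3*9 = -27
r[3] = -3*(-27) = 81
r[4] = -3*81 = -243
r[5] = -3*(-243) = 729
r[6] = -3*729 = -2187
r[7] = -3*(-2187) = 6561
r[8] = -3*6561 = -19683

-19683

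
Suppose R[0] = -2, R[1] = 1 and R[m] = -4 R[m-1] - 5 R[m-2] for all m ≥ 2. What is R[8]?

46

R[2] = -4(1) - 5(-2) = 6
R[3] = -4(6) - 5(1) = -29
R[4] = -4(-29) - 5(6) = 86
R[5] = -4(86) - 5(-29) = -199
R[6] = -4(-199) - 5(86) = 366
R[7] = -4(366) - 5(-199) = -469
R[8] = -4(-469) - 5(366) = 46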